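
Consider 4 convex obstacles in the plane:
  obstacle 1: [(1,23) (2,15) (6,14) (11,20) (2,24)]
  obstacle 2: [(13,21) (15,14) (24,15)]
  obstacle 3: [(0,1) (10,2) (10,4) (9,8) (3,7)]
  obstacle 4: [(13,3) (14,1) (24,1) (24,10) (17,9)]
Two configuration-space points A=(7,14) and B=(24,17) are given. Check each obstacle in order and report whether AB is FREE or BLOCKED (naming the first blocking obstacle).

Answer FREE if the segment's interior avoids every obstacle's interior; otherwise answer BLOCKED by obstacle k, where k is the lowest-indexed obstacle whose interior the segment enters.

Obstacle 1 [(1,23) (2,15) (6,14) (11,20) (2,24)]:
  edge (1,23)–(2,15): clear
  edge (2,15)–(6,14): clear
  edge (6,14)–(11,20): clear
  edge (11,20)–(2,24): clear
  edge (2,24)–(1,23): clear
  midpoint (31/2,31/2) outside
  → clear
Obstacle 2 [(13,21) (15,14) (24,15)]:
  edge (13,21)–(15,14): crosses AB
  edge (15,14)–(24,15): clear
  edge (24,15)–(13,21): crosses AB
  → BLOCKED
Obstacle 3 [(0,1) (10,2) (10,4) (9,8) (3,7)]:
  edge (0,1)–(10,2): clear
  edge (10,2)–(10,4): clear
  edge (10,4)–(9,8): clear
  edge (9,8)–(3,7): clear
  edge (3,7)–(0,1): clear
  midpoint (31/2,31/2) outside
  → clear
Obstacle 4 [(13,3) (14,1) (24,1) (24,10) (17,9)]:
  edge (13,3)–(14,1): clear
  edge (14,1)–(24,1): clear
  edge (24,1)–(24,10): clear
  edge (24,10)–(17,9): clear
  edge (17,9)–(13,3): clear
  midpoint (31/2,31/2) outside
  → clear

BLOCKED by obstacle 2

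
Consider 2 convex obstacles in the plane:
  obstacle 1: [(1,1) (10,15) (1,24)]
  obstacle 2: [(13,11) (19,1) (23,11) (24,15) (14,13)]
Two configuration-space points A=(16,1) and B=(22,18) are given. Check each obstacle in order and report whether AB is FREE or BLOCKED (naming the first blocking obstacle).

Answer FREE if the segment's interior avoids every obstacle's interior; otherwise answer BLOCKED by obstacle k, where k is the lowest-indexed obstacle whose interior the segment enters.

BLOCKED by obstacle 2

Obstacle 1 [(1,1) (10,15) (1,24)]:
  edge (1,1)–(10,15): clear
  edge (10,15)–(1,24): clear
  edge (1,24)–(1,1): clear
  midpoint (19,19/2) outside
  → clear
Obstacle 2 [(13,11) (19,1) (23,11) (24,15) (14,13)]:
  edge (13,11)–(19,1): crosses AB
  edge (19,1)–(23,11): clear
  edge (23,11)–(24,15): clear
  edge (24,15)–(14,13): crosses AB
  edge (14,13)–(13,11): clear
  → BLOCKED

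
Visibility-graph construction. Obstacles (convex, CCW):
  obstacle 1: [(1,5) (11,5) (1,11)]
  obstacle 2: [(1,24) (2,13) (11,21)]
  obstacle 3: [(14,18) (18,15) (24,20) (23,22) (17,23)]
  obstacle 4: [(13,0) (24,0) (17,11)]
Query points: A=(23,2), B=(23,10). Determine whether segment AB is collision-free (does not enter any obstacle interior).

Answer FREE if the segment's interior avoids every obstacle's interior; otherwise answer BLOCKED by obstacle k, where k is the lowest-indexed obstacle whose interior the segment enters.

FREE

Obstacle 1 [(1,5) (11,5) (1,11)]:
  edge (1,5)–(11,5): clear
  edge (11,5)–(1,11): clear
  edge (1,11)–(1,5): clear
  midpoint (23,6) outside
  → clear
Obstacle 2 [(1,24) (2,13) (11,21)]:
  edge (1,24)–(2,13): clear
  edge (2,13)–(11,21): clear
  edge (11,21)–(1,24): clear
  midpoint (23,6) outside
  → clear
Obstacle 3 [(14,18) (18,15) (24,20) (23,22) (17,23)]:
  edge (14,18)–(18,15): clear
  edge (18,15)–(24,20): clear
  edge (24,20)–(23,22): clear
  edge (23,22)–(17,23): clear
  edge (17,23)–(14,18): clear
  midpoint (23,6) outside
  → clear
Obstacle 4 [(13,0) (24,0) (17,11)]:
  edge (13,0)–(24,0): clear
  edge (24,0)–(17,11): clear
  edge (17,11)–(13,0): clear
  midpoint (23,6) outside
  → clear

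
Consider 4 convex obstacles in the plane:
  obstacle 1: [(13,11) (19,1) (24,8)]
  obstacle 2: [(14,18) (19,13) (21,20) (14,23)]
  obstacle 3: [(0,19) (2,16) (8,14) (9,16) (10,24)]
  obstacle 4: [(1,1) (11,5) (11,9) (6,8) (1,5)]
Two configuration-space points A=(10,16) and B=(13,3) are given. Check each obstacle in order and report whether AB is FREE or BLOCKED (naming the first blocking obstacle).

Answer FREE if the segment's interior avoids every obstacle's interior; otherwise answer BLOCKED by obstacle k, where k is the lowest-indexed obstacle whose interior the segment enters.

Obstacle 1 [(13,11) (19,1) (24,8)]:
  edge (13,11)–(19,1): clear
  edge (19,1)–(24,8): clear
  edge (24,8)–(13,11): clear
  midpoint (23/2,19/2) outside
  → clear
Obstacle 2 [(14,18) (19,13) (21,20) (14,23)]:
  edge (14,18)–(19,13): clear
  edge (19,13)–(21,20): clear
  edge (21,20)–(14,23): clear
  edge (14,23)–(14,18): clear
  midpoint (23/2,19/2) outside
  → clear
Obstacle 3 [(0,19) (2,16) (8,14) (9,16) (10,24)]:
  edge (0,19)–(2,16): clear
  edge (2,16)–(8,14): clear
  edge (8,14)–(9,16): clear
  edge (9,16)–(10,24): clear
  edge (10,24)–(0,19): clear
  midpoint (23/2,19/2) outside
  → clear
Obstacle 4 [(1,1) (11,5) (11,9) (6,8) (1,5)]:
  edge (1,1)–(11,5): clear
  edge (11,5)–(11,9): clear
  edge (11,9)–(6,8): clear
  edge (6,8)–(1,5): clear
  edge (1,5)–(1,1): clear
  midpoint (23/2,19/2) outside
  → clear

FREE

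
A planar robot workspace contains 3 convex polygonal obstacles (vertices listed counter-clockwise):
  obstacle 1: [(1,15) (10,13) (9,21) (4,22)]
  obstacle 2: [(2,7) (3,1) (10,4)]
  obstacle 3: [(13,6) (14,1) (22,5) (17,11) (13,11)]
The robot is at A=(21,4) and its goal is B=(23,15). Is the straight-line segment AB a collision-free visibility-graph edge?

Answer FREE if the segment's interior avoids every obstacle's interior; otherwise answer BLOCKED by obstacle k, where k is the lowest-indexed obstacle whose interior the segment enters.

Obstacle 1 [(1,15) (10,13) (9,21) (4,22)]:
  edge (1,15)–(10,13): clear
  edge (10,13)–(9,21): clear
  edge (9,21)–(4,22): clear
  edge (4,22)–(1,15): clear
  midpoint (22,19/2) outside
  → clear
Obstacle 2 [(2,7) (3,1) (10,4)]:
  edge (2,7)–(3,1): clear
  edge (3,1)–(10,4): clear
  edge (10,4)–(2,7): clear
  midpoint (22,19/2) outside
  → clear
Obstacle 3 [(13,6) (14,1) (22,5) (17,11) (13,11)]:
  edge (13,6)–(14,1): clear
  edge (14,1)–(22,5): crosses AB
  edge (22,5)–(17,11): crosses AB
  edge (17,11)–(13,11): clear
  edge (13,11)–(13,6): clear
  → BLOCKED

BLOCKED by obstacle 3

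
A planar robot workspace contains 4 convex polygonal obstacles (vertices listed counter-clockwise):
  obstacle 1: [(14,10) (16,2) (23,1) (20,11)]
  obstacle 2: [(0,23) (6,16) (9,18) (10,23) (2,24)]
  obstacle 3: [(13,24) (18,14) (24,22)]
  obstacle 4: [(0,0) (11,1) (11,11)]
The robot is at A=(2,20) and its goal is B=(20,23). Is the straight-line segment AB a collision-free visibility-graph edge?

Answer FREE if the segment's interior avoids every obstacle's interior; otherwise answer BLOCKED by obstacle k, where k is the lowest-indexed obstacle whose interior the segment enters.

BLOCKED by obstacle 2

Obstacle 1 [(14,10) (16,2) (23,1) (20,11)]:
  edge (14,10)–(16,2): clear
  edge (16,2)–(23,1): clear
  edge (23,1)–(20,11): clear
  edge (20,11)–(14,10): clear
  midpoint (11,43/2) outside
  → clear
Obstacle 2 [(0,23) (6,16) (9,18) (10,23) (2,24)]:
  edge (0,23)–(6,16): crosses AB
  edge (6,16)–(9,18): clear
  edge (9,18)–(10,23): crosses AB
  edge (10,23)–(2,24): clear
  edge (2,24)–(0,23): clear
  → BLOCKED
Obstacle 3 [(13,24) (18,14) (24,22)]:
  edge (13,24)–(18,14): crosses AB
  edge (18,14)–(24,22): clear
  edge (24,22)–(13,24): crosses AB
  → BLOCKED
Obstacle 4 [(0,0) (11,1) (11,11)]:
  edge (0,0)–(11,1): clear
  edge (11,1)–(11,11): clear
  edge (11,11)–(0,0): clear
  midpoint (11,43/2) outside
  → clear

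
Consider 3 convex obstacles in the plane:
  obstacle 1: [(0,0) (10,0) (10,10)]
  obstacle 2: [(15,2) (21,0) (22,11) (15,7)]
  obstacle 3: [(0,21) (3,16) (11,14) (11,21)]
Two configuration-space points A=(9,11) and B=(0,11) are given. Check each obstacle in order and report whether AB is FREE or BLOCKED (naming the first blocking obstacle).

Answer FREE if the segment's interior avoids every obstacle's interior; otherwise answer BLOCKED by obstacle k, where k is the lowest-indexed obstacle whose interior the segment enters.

FREE

Obstacle 1 [(0,0) (10,0) (10,10)]:
  edge (0,0)–(10,0): clear
  edge (10,0)–(10,10): clear
  edge (10,10)–(0,0): clear
  midpoint (9/2,11) outside
  → clear
Obstacle 2 [(15,2) (21,0) (22,11) (15,7)]:
  edge (15,2)–(21,0): clear
  edge (21,0)–(22,11): clear
  edge (22,11)–(15,7): clear
  edge (15,7)–(15,2): clear
  midpoint (9/2,11) outside
  → clear
Obstacle 3 [(0,21) (3,16) (11,14) (11,21)]:
  edge (0,21)–(3,16): clear
  edge (3,16)–(11,14): clear
  edge (11,14)–(11,21): clear
  edge (11,21)–(0,21): clear
  midpoint (9/2,11) outside
  → clear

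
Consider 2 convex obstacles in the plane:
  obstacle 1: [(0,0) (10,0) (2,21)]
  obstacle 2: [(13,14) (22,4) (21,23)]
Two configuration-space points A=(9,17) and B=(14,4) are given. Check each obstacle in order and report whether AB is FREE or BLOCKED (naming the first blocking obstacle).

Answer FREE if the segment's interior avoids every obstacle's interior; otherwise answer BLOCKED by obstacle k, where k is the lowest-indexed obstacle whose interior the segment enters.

FREE

Obstacle 1 [(0,0) (10,0) (2,21)]:
  edge (0,0)–(10,0): clear
  edge (10,0)–(2,21): clear
  edge (2,21)–(0,0): clear
  midpoint (23/2,21/2) outside
  → clear
Obstacle 2 [(13,14) (22,4) (21,23)]:
  edge (13,14)–(22,4): clear
  edge (22,4)–(21,23): clear
  edge (21,23)–(13,14): clear
  midpoint (23/2,21/2) outside
  → clear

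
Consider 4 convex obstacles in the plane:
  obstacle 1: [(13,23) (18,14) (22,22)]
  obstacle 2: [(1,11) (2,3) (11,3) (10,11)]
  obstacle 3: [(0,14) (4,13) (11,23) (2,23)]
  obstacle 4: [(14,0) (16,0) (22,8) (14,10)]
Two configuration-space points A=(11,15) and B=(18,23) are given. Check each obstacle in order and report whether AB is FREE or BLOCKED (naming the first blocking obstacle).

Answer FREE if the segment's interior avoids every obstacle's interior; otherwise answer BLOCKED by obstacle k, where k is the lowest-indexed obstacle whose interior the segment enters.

BLOCKED by obstacle 1

Obstacle 1 [(13,23) (18,14) (22,22)]:
  edge (13,23)–(18,14): crosses AB
  edge (18,14)–(22,22): clear
  edge (22,22)–(13,23): crosses AB
  → BLOCKED
Obstacle 2 [(1,11) (2,3) (11,3) (10,11)]:
  edge (1,11)–(2,3): clear
  edge (2,3)–(11,3): clear
  edge (11,3)–(10,11): clear
  edge (10,11)–(1,11): clear
  midpoint (29/2,19) outside
  → clear
Obstacle 3 [(0,14) (4,13) (11,23) (2,23)]:
  edge (0,14)–(4,13): clear
  edge (4,13)–(11,23): clear
  edge (11,23)–(2,23): clear
  edge (2,23)–(0,14): clear
  midpoint (29/2,19) outside
  → clear
Obstacle 4 [(14,0) (16,0) (22,8) (14,10)]:
  edge (14,0)–(16,0): clear
  edge (16,0)–(22,8): clear
  edge (22,8)–(14,10): clear
  edge (14,10)–(14,0): clear
  midpoint (29/2,19) outside
  → clear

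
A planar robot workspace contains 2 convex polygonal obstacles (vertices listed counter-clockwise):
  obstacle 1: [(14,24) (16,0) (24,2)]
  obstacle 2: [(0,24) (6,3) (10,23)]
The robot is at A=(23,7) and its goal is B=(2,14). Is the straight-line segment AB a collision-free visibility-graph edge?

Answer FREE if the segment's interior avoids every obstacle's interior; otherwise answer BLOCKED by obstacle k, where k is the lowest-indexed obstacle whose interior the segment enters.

BLOCKED by obstacle 1

Obstacle 1 [(14,24) (16,0) (24,2)]:
  edge (14,24)–(16,0): crosses AB
  edge (16,0)–(24,2): clear
  edge (24,2)–(14,24): crosses AB
  → BLOCKED
Obstacle 2 [(0,24) (6,3) (10,23)]:
  edge (0,24)–(6,3): crosses AB
  edge (6,3)–(10,23): crosses AB
  edge (10,23)–(0,24): clear
  → BLOCKED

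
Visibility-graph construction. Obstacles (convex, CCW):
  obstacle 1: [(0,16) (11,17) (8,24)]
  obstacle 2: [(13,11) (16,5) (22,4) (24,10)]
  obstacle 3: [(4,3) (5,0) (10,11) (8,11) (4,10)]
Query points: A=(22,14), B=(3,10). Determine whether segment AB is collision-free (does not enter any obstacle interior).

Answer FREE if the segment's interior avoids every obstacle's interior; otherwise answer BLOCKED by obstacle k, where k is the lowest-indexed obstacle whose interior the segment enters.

FREE

Obstacle 1 [(0,16) (11,17) (8,24)]:
  edge (0,16)–(11,17): clear
  edge (11,17)–(8,24): clear
  edge (8,24)–(0,16): clear
  midpoint (25/2,12) outside
  → clear
Obstacle 2 [(13,11) (16,5) (22,4) (24,10)]:
  edge (13,11)–(16,5): clear
  edge (16,5)–(22,4): clear
  edge (22,4)–(24,10): clear
  edge (24,10)–(13,11): clear
  midpoint (25/2,12) outside
  → clear
Obstacle 3 [(4,3) (5,0) (10,11) (8,11) (4,10)]:
  edge (4,3)–(5,0): clear
  edge (5,0)–(10,11): clear
  edge (10,11)–(8,11): clear
  edge (8,11)–(4,10): clear
  edge (4,10)–(4,3): clear
  midpoint (25/2,12) outside
  → clear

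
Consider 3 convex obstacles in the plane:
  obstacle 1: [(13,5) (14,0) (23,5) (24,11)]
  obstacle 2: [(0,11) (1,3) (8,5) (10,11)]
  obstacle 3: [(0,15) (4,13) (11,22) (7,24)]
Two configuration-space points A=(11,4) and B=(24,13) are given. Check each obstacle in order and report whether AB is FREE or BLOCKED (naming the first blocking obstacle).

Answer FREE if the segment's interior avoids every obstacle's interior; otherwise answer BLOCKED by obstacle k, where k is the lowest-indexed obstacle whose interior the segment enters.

Obstacle 1 [(13,5) (14,0) (23,5) (24,11)]:
  edge (13,5)–(14,0): clear
  edge (14,0)–(23,5): clear
  edge (23,5)–(24,11): clear
  edge (24,11)–(13,5): clear
  midpoint (35/2,17/2) outside
  → clear
Obstacle 2 [(0,11) (1,3) (8,5) (10,11)]:
  edge (0,11)–(1,3): clear
  edge (1,3)–(8,5): clear
  edge (8,5)–(10,11): clear
  edge (10,11)–(0,11): clear
  midpoint (35/2,17/2) outside
  → clear
Obstacle 3 [(0,15) (4,13) (11,22) (7,24)]:
  edge (0,15)–(4,13): clear
  edge (4,13)–(11,22): clear
  edge (11,22)–(7,24): clear
  edge (7,24)–(0,15): clear
  midpoint (35/2,17/2) outside
  → clear

FREE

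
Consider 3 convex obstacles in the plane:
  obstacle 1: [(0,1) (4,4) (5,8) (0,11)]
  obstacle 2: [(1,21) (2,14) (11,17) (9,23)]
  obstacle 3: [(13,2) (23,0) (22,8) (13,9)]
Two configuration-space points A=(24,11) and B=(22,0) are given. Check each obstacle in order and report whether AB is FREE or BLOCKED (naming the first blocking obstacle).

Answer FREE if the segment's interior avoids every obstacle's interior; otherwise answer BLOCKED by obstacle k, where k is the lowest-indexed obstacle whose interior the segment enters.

BLOCKED by obstacle 3

Obstacle 1 [(0,1) (4,4) (5,8) (0,11)]:
  edge (0,1)–(4,4): clear
  edge (4,4)–(5,8): clear
  edge (5,8)–(0,11): clear
  edge (0,11)–(0,1): clear
  midpoint (23,11/2) outside
  → clear
Obstacle 2 [(1,21) (2,14) (11,17) (9,23)]:
  edge (1,21)–(2,14): clear
  edge (2,14)–(11,17): clear
  edge (11,17)–(9,23): clear
  edge (9,23)–(1,21): clear
  midpoint (23,11/2) outside
  → clear
Obstacle 3 [(13,2) (23,0) (22,8) (13,9)]:
  edge (13,2)–(23,0): crosses AB
  edge (23,0)–(22,8): crosses AB
  edge (22,8)–(13,9): clear
  edge (13,9)–(13,2): clear
  → BLOCKED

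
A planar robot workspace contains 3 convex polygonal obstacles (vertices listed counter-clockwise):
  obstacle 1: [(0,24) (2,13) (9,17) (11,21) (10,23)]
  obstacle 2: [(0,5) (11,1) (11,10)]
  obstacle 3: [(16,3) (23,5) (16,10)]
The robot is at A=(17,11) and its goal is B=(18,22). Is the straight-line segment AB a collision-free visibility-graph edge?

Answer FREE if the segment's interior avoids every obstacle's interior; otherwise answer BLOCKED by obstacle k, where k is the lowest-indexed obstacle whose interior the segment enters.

FREE

Obstacle 1 [(0,24) (2,13) (9,17) (11,21) (10,23)]:
  edge (0,24)–(2,13): clear
  edge (2,13)–(9,17): clear
  edge (9,17)–(11,21): clear
  edge (11,21)–(10,23): clear
  edge (10,23)–(0,24): clear
  midpoint (35/2,33/2) outside
  → clear
Obstacle 2 [(0,5) (11,1) (11,10)]:
  edge (0,5)–(11,1): clear
  edge (11,1)–(11,10): clear
  edge (11,10)–(0,5): clear
  midpoint (35/2,33/2) outside
  → clear
Obstacle 3 [(16,3) (23,5) (16,10)]:
  edge (16,3)–(23,5): clear
  edge (23,5)–(16,10): clear
  edge (16,10)–(16,3): clear
  midpoint (35/2,33/2) outside
  → clear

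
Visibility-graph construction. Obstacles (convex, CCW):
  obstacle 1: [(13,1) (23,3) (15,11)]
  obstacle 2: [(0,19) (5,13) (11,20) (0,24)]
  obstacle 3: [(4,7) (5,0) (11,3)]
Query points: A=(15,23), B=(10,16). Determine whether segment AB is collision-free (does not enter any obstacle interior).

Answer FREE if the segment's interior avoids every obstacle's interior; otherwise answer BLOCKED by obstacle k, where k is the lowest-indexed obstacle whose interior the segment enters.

FREE

Obstacle 1 [(13,1) (23,3) (15,11)]:
  edge (13,1)–(23,3): clear
  edge (23,3)–(15,11): clear
  edge (15,11)–(13,1): clear
  midpoint (25/2,39/2) outside
  → clear
Obstacle 2 [(0,19) (5,13) (11,20) (0,24)]:
  edge (0,19)–(5,13): clear
  edge (5,13)–(11,20): clear
  edge (11,20)–(0,24): clear
  edge (0,24)–(0,19): clear
  midpoint (25/2,39/2) outside
  → clear
Obstacle 3 [(4,7) (5,0) (11,3)]:
  edge (4,7)–(5,0): clear
  edge (5,0)–(11,3): clear
  edge (11,3)–(4,7): clear
  midpoint (25/2,39/2) outside
  → clear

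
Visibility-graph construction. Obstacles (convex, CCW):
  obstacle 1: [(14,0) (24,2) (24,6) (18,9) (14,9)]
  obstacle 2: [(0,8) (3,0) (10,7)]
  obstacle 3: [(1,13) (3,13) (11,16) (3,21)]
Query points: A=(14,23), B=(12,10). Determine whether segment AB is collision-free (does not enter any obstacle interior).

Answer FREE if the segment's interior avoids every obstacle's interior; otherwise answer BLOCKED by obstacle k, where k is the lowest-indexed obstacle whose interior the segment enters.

FREE

Obstacle 1 [(14,0) (24,2) (24,6) (18,9) (14,9)]:
  edge (14,0)–(24,2): clear
  edge (24,2)–(24,6): clear
  edge (24,6)–(18,9): clear
  edge (18,9)–(14,9): clear
  edge (14,9)–(14,0): clear
  midpoint (13,33/2) outside
  → clear
Obstacle 2 [(0,8) (3,0) (10,7)]:
  edge (0,8)–(3,0): clear
  edge (3,0)–(10,7): clear
  edge (10,7)–(0,8): clear
  midpoint (13,33/2) outside
  → clear
Obstacle 3 [(1,13) (3,13) (11,16) (3,21)]:
  edge (1,13)–(3,13): clear
  edge (3,13)–(11,16): clear
  edge (11,16)–(3,21): clear
  edge (3,21)–(1,13): clear
  midpoint (13,33/2) outside
  → clear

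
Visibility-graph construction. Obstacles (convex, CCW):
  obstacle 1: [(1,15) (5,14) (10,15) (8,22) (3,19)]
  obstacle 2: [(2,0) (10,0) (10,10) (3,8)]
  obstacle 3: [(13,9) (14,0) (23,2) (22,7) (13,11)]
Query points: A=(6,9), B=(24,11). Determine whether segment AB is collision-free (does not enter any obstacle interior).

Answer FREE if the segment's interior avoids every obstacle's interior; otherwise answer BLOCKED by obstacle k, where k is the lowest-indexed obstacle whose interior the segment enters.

BLOCKED by obstacle 2

Obstacle 1 [(1,15) (5,14) (10,15) (8,22) (3,19)]:
  edge (1,15)–(5,14): clear
  edge (5,14)–(10,15): clear
  edge (10,15)–(8,22): clear
  edge (8,22)–(3,19): clear
  edge (3,19)–(1,15): clear
  midpoint (15,10) outside
  → clear
Obstacle 2 [(2,0) (10,0) (10,10) (3,8)]:
  edge (2,0)–(10,0): clear
  edge (10,0)–(10,10): crosses AB
  edge (10,10)–(3,8): crosses AB
  edge (3,8)–(2,0): clear
  → BLOCKED
Obstacle 3 [(13,9) (14,0) (23,2) (22,7) (13,11)]:
  edge (13,9)–(14,0): clear
  edge (14,0)–(23,2): clear
  edge (23,2)–(22,7): clear
  edge (22,7)–(13,11): crosses AB
  edge (13,11)–(13,9): crosses AB
  → BLOCKED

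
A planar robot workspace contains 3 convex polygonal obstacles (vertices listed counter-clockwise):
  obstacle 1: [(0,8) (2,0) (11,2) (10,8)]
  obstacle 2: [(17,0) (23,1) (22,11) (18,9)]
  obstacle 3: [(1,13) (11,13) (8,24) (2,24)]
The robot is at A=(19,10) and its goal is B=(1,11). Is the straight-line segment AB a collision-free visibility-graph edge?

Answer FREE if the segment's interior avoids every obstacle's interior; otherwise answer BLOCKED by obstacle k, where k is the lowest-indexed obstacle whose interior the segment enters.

Obstacle 1 [(0,8) (2,0) (11,2) (10,8)]:
  edge (0,8)–(2,0): clear
  edge (2,0)–(11,2): clear
  edge (11,2)–(10,8): clear
  edge (10,8)–(0,8): clear
  midpoint (10,21/2) outside
  → clear
Obstacle 2 [(17,0) (23,1) (22,11) (18,9)]:
  edge (17,0)–(23,1): clear
  edge (23,1)–(22,11): clear
  edge (22,11)–(18,9): clear
  edge (18,9)–(17,0): clear
  midpoint (10,21/2) outside
  → clear
Obstacle 3 [(1,13) (11,13) (8,24) (2,24)]:
  edge (1,13)–(11,13): clear
  edge (11,13)–(8,24): clear
  edge (8,24)–(2,24): clear
  edge (2,24)–(1,13): clear
  midpoint (10,21/2) outside
  → clear

FREE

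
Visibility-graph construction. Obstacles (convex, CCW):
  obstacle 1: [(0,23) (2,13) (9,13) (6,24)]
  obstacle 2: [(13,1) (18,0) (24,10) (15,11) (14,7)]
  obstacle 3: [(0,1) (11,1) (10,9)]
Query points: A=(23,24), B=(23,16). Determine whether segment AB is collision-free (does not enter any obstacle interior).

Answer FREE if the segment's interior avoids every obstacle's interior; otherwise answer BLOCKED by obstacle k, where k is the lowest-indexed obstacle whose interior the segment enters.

FREE

Obstacle 1 [(0,23) (2,13) (9,13) (6,24)]:
  edge (0,23)–(2,13): clear
  edge (2,13)–(9,13): clear
  edge (9,13)–(6,24): clear
  edge (6,24)–(0,23): clear
  midpoint (23,20) outside
  → clear
Obstacle 2 [(13,1) (18,0) (24,10) (15,11) (14,7)]:
  edge (13,1)–(18,0): clear
  edge (18,0)–(24,10): clear
  edge (24,10)–(15,11): clear
  edge (15,11)–(14,7): clear
  edge (14,7)–(13,1): clear
  midpoint (23,20) outside
  → clear
Obstacle 3 [(0,1) (11,1) (10,9)]:
  edge (0,1)–(11,1): clear
  edge (11,1)–(10,9): clear
  edge (10,9)–(0,1): clear
  midpoint (23,20) outside
  → clear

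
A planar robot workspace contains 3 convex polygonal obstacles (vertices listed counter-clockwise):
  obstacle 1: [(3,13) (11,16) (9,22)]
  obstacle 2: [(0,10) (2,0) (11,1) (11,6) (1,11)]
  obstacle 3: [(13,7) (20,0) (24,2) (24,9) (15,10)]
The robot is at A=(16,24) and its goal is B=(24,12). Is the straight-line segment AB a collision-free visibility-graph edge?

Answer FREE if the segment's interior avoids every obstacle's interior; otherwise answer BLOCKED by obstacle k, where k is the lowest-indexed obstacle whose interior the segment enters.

FREE

Obstacle 1 [(3,13) (11,16) (9,22)]:
  edge (3,13)–(11,16): clear
  edge (11,16)–(9,22): clear
  edge (9,22)–(3,13): clear
  midpoint (20,18) outside
  → clear
Obstacle 2 [(0,10) (2,0) (11,1) (11,6) (1,11)]:
  edge (0,10)–(2,0): clear
  edge (2,0)–(11,1): clear
  edge (11,1)–(11,6): clear
  edge (11,6)–(1,11): clear
  edge (1,11)–(0,10): clear
  midpoint (20,18) outside
  → clear
Obstacle 3 [(13,7) (20,0) (24,2) (24,9) (15,10)]:
  edge (13,7)–(20,0): clear
  edge (20,0)–(24,2): clear
  edge (24,2)–(24,9): clear
  edge (24,9)–(15,10): clear
  edge (15,10)–(13,7): clear
  midpoint (20,18) outside
  → clear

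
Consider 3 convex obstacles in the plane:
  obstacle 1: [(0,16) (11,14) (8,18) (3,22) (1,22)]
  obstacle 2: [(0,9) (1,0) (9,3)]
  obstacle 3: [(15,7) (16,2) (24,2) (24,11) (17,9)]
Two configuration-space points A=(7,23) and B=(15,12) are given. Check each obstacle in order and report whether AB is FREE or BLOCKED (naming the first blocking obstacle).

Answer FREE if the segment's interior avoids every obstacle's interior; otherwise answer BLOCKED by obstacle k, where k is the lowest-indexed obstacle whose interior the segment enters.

FREE

Obstacle 1 [(0,16) (11,14) (8,18) (3,22) (1,22)]:
  edge (0,16)–(11,14): clear
  edge (11,14)–(8,18): clear
  edge (8,18)–(3,22): clear
  edge (3,22)–(1,22): clear
  edge (1,22)–(0,16): clear
  midpoint (11,35/2) outside
  → clear
Obstacle 2 [(0,9) (1,0) (9,3)]:
  edge (0,9)–(1,0): clear
  edge (1,0)–(9,3): clear
  edge (9,3)–(0,9): clear
  midpoint (11,35/2) outside
  → clear
Obstacle 3 [(15,7) (16,2) (24,2) (24,11) (17,9)]:
  edge (15,7)–(16,2): clear
  edge (16,2)–(24,2): clear
  edge (24,2)–(24,11): clear
  edge (24,11)–(17,9): clear
  edge (17,9)–(15,7): clear
  midpoint (11,35/2) outside
  → clear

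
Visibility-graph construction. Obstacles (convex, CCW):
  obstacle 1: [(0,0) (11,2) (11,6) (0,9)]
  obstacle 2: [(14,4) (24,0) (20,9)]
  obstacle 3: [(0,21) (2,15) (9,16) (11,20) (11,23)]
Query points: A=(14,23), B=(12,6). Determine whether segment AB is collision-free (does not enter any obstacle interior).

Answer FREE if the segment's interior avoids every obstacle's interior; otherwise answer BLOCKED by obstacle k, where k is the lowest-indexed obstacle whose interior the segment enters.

FREE

Obstacle 1 [(0,0) (11,2) (11,6) (0,9)]:
  edge (0,0)–(11,2): clear
  edge (11,2)–(11,6): clear
  edge (11,6)–(0,9): clear
  edge (0,9)–(0,0): clear
  midpoint (13,29/2) outside
  → clear
Obstacle 2 [(14,4) (24,0) (20,9)]:
  edge (14,4)–(24,0): clear
  edge (24,0)–(20,9): clear
  edge (20,9)–(14,4): clear
  midpoint (13,29/2) outside
  → clear
Obstacle 3 [(0,21) (2,15) (9,16) (11,20) (11,23)]:
  edge (0,21)–(2,15): clear
  edge (2,15)–(9,16): clear
  edge (9,16)–(11,20): clear
  edge (11,20)–(11,23): clear
  edge (11,23)–(0,21): clear
  midpoint (13,29/2) outside
  → clear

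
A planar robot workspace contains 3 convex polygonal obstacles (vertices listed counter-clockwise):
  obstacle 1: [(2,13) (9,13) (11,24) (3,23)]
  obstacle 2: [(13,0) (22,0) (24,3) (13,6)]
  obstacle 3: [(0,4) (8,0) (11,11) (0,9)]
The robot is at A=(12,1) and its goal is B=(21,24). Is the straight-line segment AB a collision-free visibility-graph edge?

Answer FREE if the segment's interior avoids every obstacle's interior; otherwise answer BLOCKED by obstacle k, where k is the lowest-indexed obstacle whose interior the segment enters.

BLOCKED by obstacle 2

Obstacle 1 [(2,13) (9,13) (11,24) (3,23)]:
  edge (2,13)–(9,13): clear
  edge (9,13)–(11,24): clear
  edge (11,24)–(3,23): clear
  edge (3,23)–(2,13): clear
  midpoint (33/2,25/2) outside
  → clear
Obstacle 2 [(13,0) (22,0) (24,3) (13,6)]:
  edge (13,0)–(22,0): clear
  edge (22,0)–(24,3): clear
  edge (24,3)–(13,6): crosses AB
  edge (13,6)–(13,0): crosses AB
  → BLOCKED
Obstacle 3 [(0,4) (8,0) (11,11) (0,9)]:
  edge (0,4)–(8,0): clear
  edge (8,0)–(11,11): clear
  edge (11,11)–(0,9): clear
  edge (0,9)–(0,4): clear
  midpoint (33/2,25/2) outside
  → clear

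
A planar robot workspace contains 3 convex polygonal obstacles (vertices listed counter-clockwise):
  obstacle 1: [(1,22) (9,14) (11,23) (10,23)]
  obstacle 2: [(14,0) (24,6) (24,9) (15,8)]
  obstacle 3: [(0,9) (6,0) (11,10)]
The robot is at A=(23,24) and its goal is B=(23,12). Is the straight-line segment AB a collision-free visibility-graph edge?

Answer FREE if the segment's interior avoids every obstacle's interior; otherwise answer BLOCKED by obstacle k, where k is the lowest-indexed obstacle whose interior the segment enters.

Obstacle 1 [(1,22) (9,14) (11,23) (10,23)]:
  edge (1,22)–(9,14): clear
  edge (9,14)–(11,23): clear
  edge (11,23)–(10,23): clear
  edge (10,23)–(1,22): clear
  midpoint (23,18) outside
  → clear
Obstacle 2 [(14,0) (24,6) (24,9) (15,8)]:
  edge (14,0)–(24,6): clear
  edge (24,6)–(24,9): clear
  edge (24,9)–(15,8): clear
  edge (15,8)–(14,0): clear
  midpoint (23,18) outside
  → clear
Obstacle 3 [(0,9) (6,0) (11,10)]:
  edge (0,9)–(6,0): clear
  edge (6,0)–(11,10): clear
  edge (11,10)–(0,9): clear
  midpoint (23,18) outside
  → clear

FREE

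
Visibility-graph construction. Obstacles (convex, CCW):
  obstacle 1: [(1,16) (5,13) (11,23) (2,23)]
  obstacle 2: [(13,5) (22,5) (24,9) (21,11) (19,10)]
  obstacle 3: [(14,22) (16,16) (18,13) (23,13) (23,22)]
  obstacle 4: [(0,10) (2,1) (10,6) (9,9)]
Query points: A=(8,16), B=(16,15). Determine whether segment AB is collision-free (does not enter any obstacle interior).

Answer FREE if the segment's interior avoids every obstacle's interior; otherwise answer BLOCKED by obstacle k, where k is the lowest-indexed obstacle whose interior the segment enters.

FREE

Obstacle 1 [(1,16) (5,13) (11,23) (2,23)]:
  edge (1,16)–(5,13): clear
  edge (5,13)–(11,23): clear
  edge (11,23)–(2,23): clear
  edge (2,23)–(1,16): clear
  midpoint (12,31/2) outside
  → clear
Obstacle 2 [(13,5) (22,5) (24,9) (21,11) (19,10)]:
  edge (13,5)–(22,5): clear
  edge (22,5)–(24,9): clear
  edge (24,9)–(21,11): clear
  edge (21,11)–(19,10): clear
  edge (19,10)–(13,5): clear
  midpoint (12,31/2) outside
  → clear
Obstacle 3 [(14,22) (16,16) (18,13) (23,13) (23,22)]:
  edge (14,22)–(16,16): clear
  edge (16,16)–(18,13): clear
  edge (18,13)–(23,13): clear
  edge (23,13)–(23,22): clear
  edge (23,22)–(14,22): clear
  midpoint (12,31/2) outside
  → clear
Obstacle 4 [(0,10) (2,1) (10,6) (9,9)]:
  edge (0,10)–(2,1): clear
  edge (2,1)–(10,6): clear
  edge (10,6)–(9,9): clear
  edge (9,9)–(0,10): clear
  midpoint (12,31/2) outside
  → clear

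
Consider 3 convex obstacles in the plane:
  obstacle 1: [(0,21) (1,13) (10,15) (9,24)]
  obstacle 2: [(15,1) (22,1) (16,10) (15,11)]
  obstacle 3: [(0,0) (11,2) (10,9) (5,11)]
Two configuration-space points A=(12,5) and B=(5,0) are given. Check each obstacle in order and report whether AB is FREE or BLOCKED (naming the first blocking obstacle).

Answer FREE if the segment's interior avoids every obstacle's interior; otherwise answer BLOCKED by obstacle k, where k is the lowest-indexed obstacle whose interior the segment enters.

BLOCKED by obstacle 3

Obstacle 1 [(0,21) (1,13) (10,15) (9,24)]:
  edge (0,21)–(1,13): clear
  edge (1,13)–(10,15): clear
  edge (10,15)–(9,24): clear
  edge (9,24)–(0,21): clear
  midpoint (17/2,5/2) outside
  → clear
Obstacle 2 [(15,1) (22,1) (16,10) (15,11)]:
  edge (15,1)–(22,1): clear
  edge (22,1)–(16,10): clear
  edge (16,10)–(15,11): clear
  edge (15,11)–(15,1): clear
  midpoint (17/2,5/2) outside
  → clear
Obstacle 3 [(0,0) (11,2) (10,9) (5,11)]:
  edge (0,0)–(11,2): crosses AB
  edge (11,2)–(10,9): crosses AB
  edge (10,9)–(5,11): clear
  edge (5,11)–(0,0): clear
  → BLOCKED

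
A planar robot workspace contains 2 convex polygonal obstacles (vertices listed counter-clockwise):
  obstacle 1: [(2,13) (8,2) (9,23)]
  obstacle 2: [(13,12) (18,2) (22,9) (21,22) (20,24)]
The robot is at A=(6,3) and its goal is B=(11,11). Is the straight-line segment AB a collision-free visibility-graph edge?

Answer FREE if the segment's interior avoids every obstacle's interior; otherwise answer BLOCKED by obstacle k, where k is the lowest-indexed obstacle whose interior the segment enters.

BLOCKED by obstacle 1

Obstacle 1 [(2,13) (8,2) (9,23)]:
  edge (2,13)–(8,2): crosses AB
  edge (8,2)–(9,23): crosses AB
  edge (9,23)–(2,13): clear
  → BLOCKED
Obstacle 2 [(13,12) (18,2) (22,9) (21,22) (20,24)]:
  edge (13,12)–(18,2): clear
  edge (18,2)–(22,9): clear
  edge (22,9)–(21,22): clear
  edge (21,22)–(20,24): clear
  edge (20,24)–(13,12): clear
  midpoint (17/2,7) outside
  → clear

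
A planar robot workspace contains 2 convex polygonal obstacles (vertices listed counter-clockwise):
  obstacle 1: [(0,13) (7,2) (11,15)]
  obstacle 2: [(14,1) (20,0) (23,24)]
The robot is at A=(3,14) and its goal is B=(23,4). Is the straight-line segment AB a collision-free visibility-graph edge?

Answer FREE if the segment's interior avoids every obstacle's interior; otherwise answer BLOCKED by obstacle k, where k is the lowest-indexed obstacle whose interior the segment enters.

Obstacle 1 [(0,13) (7,2) (11,15)]:
  edge (0,13)–(7,2): clear
  edge (7,2)–(11,15): crosses AB
  edge (11,15)–(0,13): crosses AB
  → BLOCKED
Obstacle 2 [(14,1) (20,0) (23,24)]:
  edge (14,1)–(20,0): clear
  edge (20,0)–(23,24): crosses AB
  edge (23,24)–(14,1): crosses AB
  → BLOCKED

BLOCKED by obstacle 1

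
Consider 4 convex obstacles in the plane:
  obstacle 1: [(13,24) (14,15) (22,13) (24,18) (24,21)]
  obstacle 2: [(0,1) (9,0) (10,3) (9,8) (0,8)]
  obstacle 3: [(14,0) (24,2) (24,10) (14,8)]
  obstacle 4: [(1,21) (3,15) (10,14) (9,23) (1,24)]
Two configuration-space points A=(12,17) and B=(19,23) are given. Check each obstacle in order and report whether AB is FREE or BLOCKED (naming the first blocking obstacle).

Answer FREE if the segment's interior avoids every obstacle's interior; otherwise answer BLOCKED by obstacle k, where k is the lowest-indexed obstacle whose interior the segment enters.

BLOCKED by obstacle 1

Obstacle 1 [(13,24) (14,15) (22,13) (24,18) (24,21)]:
  edge (13,24)–(14,15): crosses AB
  edge (14,15)–(22,13): clear
  edge (22,13)–(24,18): clear
  edge (24,18)–(24,21): clear
  edge (24,21)–(13,24): crosses AB
  → BLOCKED
Obstacle 2 [(0,1) (9,0) (10,3) (9,8) (0,8)]:
  edge (0,1)–(9,0): clear
  edge (9,0)–(10,3): clear
  edge (10,3)–(9,8): clear
  edge (9,8)–(0,8): clear
  edge (0,8)–(0,1): clear
  midpoint (31/2,20) outside
  → clear
Obstacle 3 [(14,0) (24,2) (24,10) (14,8)]:
  edge (14,0)–(24,2): clear
  edge (24,2)–(24,10): clear
  edge (24,10)–(14,8): clear
  edge (14,8)–(14,0): clear
  midpoint (31/2,20) outside
  → clear
Obstacle 4 [(1,21) (3,15) (10,14) (9,23) (1,24)]:
  edge (1,21)–(3,15): clear
  edge (3,15)–(10,14): clear
  edge (10,14)–(9,23): clear
  edge (9,23)–(1,24): clear
  edge (1,24)–(1,21): clear
  midpoint (31/2,20) outside
  → clear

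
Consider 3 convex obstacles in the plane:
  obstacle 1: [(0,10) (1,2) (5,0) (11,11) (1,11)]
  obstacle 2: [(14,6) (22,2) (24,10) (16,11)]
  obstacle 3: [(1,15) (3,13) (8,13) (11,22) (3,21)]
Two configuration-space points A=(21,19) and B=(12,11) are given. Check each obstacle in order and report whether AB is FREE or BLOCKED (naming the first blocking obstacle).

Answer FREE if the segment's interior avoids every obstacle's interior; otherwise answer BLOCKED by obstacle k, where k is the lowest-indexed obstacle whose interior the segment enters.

FREE

Obstacle 1 [(0,10) (1,2) (5,0) (11,11) (1,11)]:
  edge (0,10)–(1,2): clear
  edge (1,2)–(5,0): clear
  edge (5,0)–(11,11): clear
  edge (11,11)–(1,11): clear
  edge (1,11)–(0,10): clear
  midpoint (33/2,15) outside
  → clear
Obstacle 2 [(14,6) (22,2) (24,10) (16,11)]:
  edge (14,6)–(22,2): clear
  edge (22,2)–(24,10): clear
  edge (24,10)–(16,11): clear
  edge (16,11)–(14,6): clear
  midpoint (33/2,15) outside
  → clear
Obstacle 3 [(1,15) (3,13) (8,13) (11,22) (3,21)]:
  edge (1,15)–(3,13): clear
  edge (3,13)–(8,13): clear
  edge (8,13)–(11,22): clear
  edge (11,22)–(3,21): clear
  edge (3,21)–(1,15): clear
  midpoint (33/2,15) outside
  → clear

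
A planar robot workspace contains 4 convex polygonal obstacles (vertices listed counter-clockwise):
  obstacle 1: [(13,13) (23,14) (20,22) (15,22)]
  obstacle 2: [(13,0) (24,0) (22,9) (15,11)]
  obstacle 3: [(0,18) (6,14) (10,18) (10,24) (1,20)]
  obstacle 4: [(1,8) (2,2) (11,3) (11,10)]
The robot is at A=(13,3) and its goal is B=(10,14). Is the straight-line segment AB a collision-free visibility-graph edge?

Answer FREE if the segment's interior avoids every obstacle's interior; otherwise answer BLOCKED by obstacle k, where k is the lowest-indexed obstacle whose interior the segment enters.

FREE

Obstacle 1 [(13,13) (23,14) (20,22) (15,22)]:
  edge (13,13)–(23,14): clear
  edge (23,14)–(20,22): clear
  edge (20,22)–(15,22): clear
  edge (15,22)–(13,13): clear
  midpoint (23/2,17/2) outside
  → clear
Obstacle 2 [(13,0) (24,0) (22,9) (15,11)]:
  edge (13,0)–(24,0): clear
  edge (24,0)–(22,9): clear
  edge (22,9)–(15,11): clear
  edge (15,11)–(13,0): clear
  midpoint (23/2,17/2) outside
  → clear
Obstacle 3 [(0,18) (6,14) (10,18) (10,24) (1,20)]:
  edge (0,18)–(6,14): clear
  edge (6,14)–(10,18): clear
  edge (10,18)–(10,24): clear
  edge (10,24)–(1,20): clear
  edge (1,20)–(0,18): clear
  midpoint (23/2,17/2) outside
  → clear
Obstacle 4 [(1,8) (2,2) (11,3) (11,10)]:
  edge (1,8)–(2,2): clear
  edge (2,2)–(11,3): clear
  edge (11,3)–(11,10): clear
  edge (11,10)–(1,8): clear
  midpoint (23/2,17/2) outside
  → clear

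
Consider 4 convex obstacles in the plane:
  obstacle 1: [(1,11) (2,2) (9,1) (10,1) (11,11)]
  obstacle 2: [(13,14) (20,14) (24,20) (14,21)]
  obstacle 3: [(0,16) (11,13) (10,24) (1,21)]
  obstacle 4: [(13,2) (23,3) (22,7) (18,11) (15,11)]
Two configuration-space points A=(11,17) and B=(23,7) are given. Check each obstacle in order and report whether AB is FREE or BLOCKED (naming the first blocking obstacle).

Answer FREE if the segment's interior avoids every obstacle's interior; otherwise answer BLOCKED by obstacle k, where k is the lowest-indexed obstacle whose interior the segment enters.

Obstacle 1 [(1,11) (2,2) (9,1) (10,1) (11,11)]:
  edge (1,11)–(2,2): clear
  edge (2,2)–(9,1): clear
  edge (9,1)–(10,1): clear
  edge (10,1)–(11,11): clear
  edge (11,11)–(1,11): clear
  midpoint (17,12) outside
  → clear
Obstacle 2 [(13,14) (20,14) (24,20) (14,21)]:
  edge (13,14)–(20,14): crosses AB
  edge (20,14)–(24,20): clear
  edge (24,20)–(14,21): clear
  edge (14,21)–(13,14): crosses AB
  → BLOCKED
Obstacle 3 [(0,16) (11,13) (10,24) (1,21)]:
  edge (0,16)–(11,13): clear
  edge (11,13)–(10,24): clear
  edge (10,24)–(1,21): clear
  edge (1,21)–(0,16): clear
  midpoint (17,12) outside
  → clear
Obstacle 4 [(13,2) (23,3) (22,7) (18,11) (15,11)]:
  edge (13,2)–(23,3): clear
  edge (23,3)–(22,7): clear
  edge (22,7)–(18,11): clear
  edge (18,11)–(15,11): clear
  edge (15,11)–(13,2): clear
  midpoint (17,12) outside
  → clear

BLOCKED by obstacle 2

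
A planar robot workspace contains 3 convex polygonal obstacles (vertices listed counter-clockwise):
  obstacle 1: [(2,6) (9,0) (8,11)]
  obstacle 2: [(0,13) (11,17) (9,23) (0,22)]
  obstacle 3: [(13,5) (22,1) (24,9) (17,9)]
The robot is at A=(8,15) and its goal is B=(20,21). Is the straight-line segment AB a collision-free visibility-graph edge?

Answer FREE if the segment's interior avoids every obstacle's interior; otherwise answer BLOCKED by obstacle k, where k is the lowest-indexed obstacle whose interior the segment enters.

Obstacle 1 [(2,6) (9,0) (8,11)]:
  edge (2,6)–(9,0): clear
  edge (9,0)–(8,11): clear
  edge (8,11)–(2,6): clear
  midpoint (14,18) outside
  → clear
Obstacle 2 [(0,13) (11,17) (9,23) (0,22)]:
  edge (0,13)–(11,17): clear
  edge (11,17)–(9,23): clear
  edge (9,23)–(0,22): clear
  edge (0,22)–(0,13): clear
  midpoint (14,18) outside
  → clear
Obstacle 3 [(13,5) (22,1) (24,9) (17,9)]:
  edge (13,5)–(22,1): clear
  edge (22,1)–(24,9): clear
  edge (24,9)–(17,9): clear
  edge (17,9)–(13,5): clear
  midpoint (14,18) outside
  → clear

FREE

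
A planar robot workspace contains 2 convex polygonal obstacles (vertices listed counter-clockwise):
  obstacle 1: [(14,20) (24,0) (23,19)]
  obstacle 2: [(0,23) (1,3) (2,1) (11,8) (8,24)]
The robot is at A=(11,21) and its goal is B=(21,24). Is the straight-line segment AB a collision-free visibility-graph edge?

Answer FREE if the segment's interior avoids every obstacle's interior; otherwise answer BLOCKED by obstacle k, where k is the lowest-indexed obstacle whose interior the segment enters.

Obstacle 1 [(14,20) (24,0) (23,19)]:
  edge (14,20)–(24,0): clear
  edge (24,0)–(23,19): clear
  edge (23,19)–(14,20): clear
  midpoint (16,45/2) outside
  → clear
Obstacle 2 [(0,23) (1,3) (2,1) (11,8) (8,24)]:
  edge (0,23)–(1,3): clear
  edge (1,3)–(2,1): clear
  edge (2,1)–(11,8): clear
  edge (11,8)–(8,24): clear
  edge (8,24)–(0,23): clear
  midpoint (16,45/2) outside
  → clear

FREE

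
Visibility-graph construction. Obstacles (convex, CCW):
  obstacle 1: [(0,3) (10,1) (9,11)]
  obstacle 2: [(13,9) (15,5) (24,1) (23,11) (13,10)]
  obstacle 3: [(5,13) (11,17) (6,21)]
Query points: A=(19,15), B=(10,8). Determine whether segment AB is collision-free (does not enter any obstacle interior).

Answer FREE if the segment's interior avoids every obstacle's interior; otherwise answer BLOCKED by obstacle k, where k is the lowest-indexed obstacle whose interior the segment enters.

FREE

Obstacle 1 [(0,3) (10,1) (9,11)]:
  edge (0,3)–(10,1): clear
  edge (10,1)–(9,11): clear
  edge (9,11)–(0,3): clear
  midpoint (29/2,23/2) outside
  → clear
Obstacle 2 [(13,9) (15,5) (24,1) (23,11) (13,10)]:
  edge (13,9)–(15,5): clear
  edge (15,5)–(24,1): clear
  edge (24,1)–(23,11): clear
  edge (23,11)–(13,10): clear
  edge (13,10)–(13,9): clear
  midpoint (29/2,23/2) outside
  → clear
Obstacle 3 [(5,13) (11,17) (6,21)]:
  edge (5,13)–(11,17): clear
  edge (11,17)–(6,21): clear
  edge (6,21)–(5,13): clear
  midpoint (29/2,23/2) outside
  → clear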